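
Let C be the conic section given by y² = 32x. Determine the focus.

(8, 0)

Vertex (0, 0); 4p = 32 so p = 8. Opens right.
Focus is p units from the vertex along the axis: (h + p, k).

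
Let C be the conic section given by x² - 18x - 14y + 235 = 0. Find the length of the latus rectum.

14

Only x is squared. Complete the square in x: (x - 9)² = 14(y - 11).
Vertex (9, 11); 4p = 14 so p = 7/2. Opens up.
Latus rectum length = |4p| = 14.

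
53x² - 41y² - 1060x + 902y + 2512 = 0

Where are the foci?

(10, 11 - √94) and (10, 11 + √94)

Collect terms: 53(x² - 20x) -41(y² - 22y) = -2512
53(x - 10)² -41(y - 11)² = -2512 + 5300 - 4961 = -2173
Dividing both sides by -2173: (y - 11)²/53 - (x - 10)²/41 = 1
Hyperbola, center (10, 11), transverse axis vertical; a² = 53, b² = 41.
c² = a² + b² = 53 + 41 = 94, so c = √94.
Foci lie on the vertical axis through the center: (h, k ± c).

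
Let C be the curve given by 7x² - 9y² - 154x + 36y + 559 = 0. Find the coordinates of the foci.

(3, 2) and (19, 2)

Group: 7(x² - 22x) -9(y² - 4y) = -559
Completing the square gives 7(x - 11)² -9(y - 2)² = -559 + 847 - 36 = 252.
Divide by 252: (x - 11)²/36 - (y - 2)²/28 = 1
Hyperbola, center (11, 2), transverse axis horizontal; a² = 36, b² = 28.
c² = a² + b² = 36 + 28 = 64, so c = 8.
Foci lie on the horizontal axis through the center: (h ± c, k).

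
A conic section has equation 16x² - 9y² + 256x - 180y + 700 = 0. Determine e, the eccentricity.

Group the x- and y-terms: 16(x² + 16x) -9(y² + 20y) = -700
Completing the square gives 16(x + 8)² -9(y + 10)² = -700 + 1024 - 900 = -576.
Divide by -576: (y + 10)²/64 - (x + 8)²/36 = 1
Hyperbola, center (-8, -10), transverse axis vertical; a² = 64, b² = 36.
c² = a² + b² = 100, so c = 10.
e = c/a = 10/8 = 5/4.

e = 5/4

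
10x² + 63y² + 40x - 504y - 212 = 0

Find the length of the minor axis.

4√5

Group the x- and y-terms: 10(x² + 4x) + 63(y² - 8y) = 212
Complete the square: 10(x + 2)² + 63(y - 4)² = 212 + 40 + 1008 = 1260
Divide by 1260: (x + 2)²/126 + (y - 4)²/20 = 1
Ellipse, center (-2, 4), major axis horizontal; a² = 126, b² = 20.
b² = 20 so b = 2√5; the minor axis has length 2b = 4√5.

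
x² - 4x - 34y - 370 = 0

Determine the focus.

Only x is squared. Complete the square in x: (x - 2)² = 34(y + 11).
Vertex (2, -11); 4p = 34 so p = 17/2. Opens up.
Focus is p units from the vertex along the axis: (h, k + p).

(2, -5/2)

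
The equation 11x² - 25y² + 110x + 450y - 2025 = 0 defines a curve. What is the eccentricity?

e = 6/5

Collect terms: 11(x² + 10x) -25(y² - 18y) = 2025
Complete the square: 11(x + 5)² -25(y - 9)² = 2025 + 275 - 2025 = 275
Divide by 275: (x + 5)²/25 - (y - 9)²/11 = 1
Hyperbola, center (-5, 9), transverse axis horizontal; a² = 25, b² = 11.
c² = a² + b² = 36, so c = 6.
e = c/a = 6/5.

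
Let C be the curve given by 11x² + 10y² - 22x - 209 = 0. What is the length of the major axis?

Rearranging, 11(x² - 2x) + 10y² = 209.
Complete the square: 11(x - 1)² + 10y² = 209 + 11 + 0 = 220
Dividing both sides by 220: (x - 1)²/20 + y²/22 = 1
Ellipse, center (1, 0), major axis vertical; a² = 22, b² = 20.
a² = 22 so a = √22; the major axis has length 2a = 2√22.

2√22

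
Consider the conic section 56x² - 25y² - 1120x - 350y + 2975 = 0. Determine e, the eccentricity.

Group: 56(x² - 20x) -25(y² + 14y) = -2975
Completing the square gives 56(x - 10)² -25(y + 7)² = -2975 + 5600 - 1225 = 1400.
Divide by 1400: (x - 10)²/25 - (y + 7)²/56 = 1
Hyperbola, center (10, -7), transverse axis horizontal; a² = 25, b² = 56.
c² = a² + b² = 81, so c = 9.
e = c/a = 9/5.

e = 9/5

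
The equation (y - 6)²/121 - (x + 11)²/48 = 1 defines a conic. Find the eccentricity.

e = 13/11

Center (-11, 6). The positive term is the y-term, so the transverse axis is vertical; a² = 121, b² = 48.
c² = a² + b² = 169, so c = 13.
e = c/a = 13/11.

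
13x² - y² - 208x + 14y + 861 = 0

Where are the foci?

Group: 13(x² - 16x) -(y² - 14y) = -861
Complete the square in x and y: 13(x - 8)² -(y - 7)² = -861 + 832 - 49 = -78
Dividing both sides by -78: (y - 7)²/78 - (x - 8)²/6 = 1
Hyperbola, center (8, 7), transverse axis vertical; a² = 78, b² = 6.
c² = a² + b² = 78 + 6 = 84, so c = 2√21.
Foci lie on the vertical axis through the center: (h, k ± c).

(8, 7 - 2√21) and (8, 7 + 2√21)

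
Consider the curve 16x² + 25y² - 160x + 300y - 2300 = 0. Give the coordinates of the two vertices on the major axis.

(-10, -6) and (20, -6)

Group: 16(x² - 10x) + 25(y² + 12y) = 2300
16(x - 5)² + 25(y + 6)² = 2300 + 400 + 900 = 3600
Divide through by 3600 to get (x - 5)²/225 + (y + 6)²/144 = 1.
Ellipse, center (5, -6), major axis horizontal; a² = 225, b² = 144.
a = 15. Vertices at (h ± a, k).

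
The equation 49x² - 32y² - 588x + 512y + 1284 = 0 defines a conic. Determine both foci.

Rearranging, 49(x² - 12x) -32(y² - 16y) = -1284.
49(x - 6)² -32(y - 8)² = -1284 + 1764 - 2048 = -1568
Divide by -1568: (y - 8)²/49 - (x - 6)²/32 = 1
Hyperbola, center (6, 8), transverse axis vertical; a² = 49, b² = 32.
c² = a² + b² = 49 + 32 = 81, so c = 9.
Foci lie on the vertical axis through the center: (h, k ± c).

(6, -1) and (6, 17)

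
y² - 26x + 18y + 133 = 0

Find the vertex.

(2, -9)

Only y is squared. Complete the square in y: (y + 9)² = 26(x - 2).
Vertex (2, -9); 4p = 26 so p = 13/2. Opens right.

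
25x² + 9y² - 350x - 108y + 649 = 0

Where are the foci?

25(x² - 14x) + 9(y² - 12y) = -649
Completing the square gives 25(x - 7)² + 9(y - 6)² = -649 + 1225 + 324 = 900.
Dividing both sides by 900: (x - 7)²/36 + (y - 6)²/100 = 1
Ellipse, center (7, 6), major axis vertical; a² = 100, b² = 36.
c² = a² - b² = 100 - 36 = 64, so c = 8.
Foci lie on the vertical axis through the center: (h, k ± c).

(7, -2) and (7, 14)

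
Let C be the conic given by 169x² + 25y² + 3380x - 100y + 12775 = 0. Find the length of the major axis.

Group: 169(x² + 20x) + 25(y² - 4y) = -12775
Complete the square: 169(x + 10)² + 25(y - 2)² = -12775 + 16900 + 100 = 4225
Divide through by 4225 to get (x + 10)²/25 + (y - 2)²/169 = 1.
Ellipse, center (-10, 2), major axis vertical; a² = 169, b² = 25.
a² = 169 so a = 13; the major axis has length 2a = 26.

26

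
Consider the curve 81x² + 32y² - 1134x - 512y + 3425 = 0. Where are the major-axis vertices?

(7, -1) and (7, 17)

81(x² - 14x) + 32(y² - 16y) = -3425
81(x - 7)² + 32(y - 8)² = -3425 + 3969 + 2048 = 2592
Divide by 2592: (x - 7)²/32 + (y - 8)²/81 = 1
Ellipse, center (7, 8), major axis vertical; a² = 81, b² = 32.
a = 9. Vertices at (h, k ± a).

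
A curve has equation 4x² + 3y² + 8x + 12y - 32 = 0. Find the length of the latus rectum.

Rearranging, 4(x² + 2x) + 3(y² + 4y) = 32.
Complete the square: 4(x + 1)² + 3(y + 2)² = 32 + 4 + 12 = 48
Divide through by 48 to get (x + 1)²/12 + (y + 2)²/16 = 1.
Ellipse, center (-1, -2), major axis vertical; a² = 16, b² = 12.
Latus rectum length = 2b²/a = 2·12/4 = 6.

6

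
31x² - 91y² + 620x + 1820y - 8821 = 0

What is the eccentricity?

e = √11102/91

Collect terms: 31(x² + 20x) -91(y² - 20y) = 8821
Complete the square: 31(x + 10)² -91(y - 10)² = 8821 + 3100 - 9100 = 2821
Divide by 2821: (x + 10)²/91 - (y - 10)²/31 = 1
Hyperbola, center (-10, 10), transverse axis horizontal; a² = 91, b² = 31.
c² = a² + b² = 122, so c = √122.
e = c/a = √122/√91 = √11102/91.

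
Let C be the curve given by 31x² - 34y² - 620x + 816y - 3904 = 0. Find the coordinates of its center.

Group the x- and y-terms: 31(x² - 20x) -34(y² - 24y) = 3904
31(x - 10)² -34(y - 12)² = 3904 + 3100 - 4896 = 2108
Dividing both sides by 2108: (x - 10)²/68 - (y - 12)²/62 = 1
Hyperbola with center (10, 12).

(10, 12)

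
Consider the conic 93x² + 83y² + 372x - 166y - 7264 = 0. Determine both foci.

(-2, 1 - √10) and (-2, 1 + √10)

Group: 93(x² + 4x) + 83(y² - 2y) = 7264
Completing the square gives 93(x + 2)² + 83(y - 1)² = 7264 + 372 + 83 = 7719.
Divide through by 7719 to get (x + 2)²/83 + (y - 1)²/93 = 1.
Ellipse, center (-2, 1), major axis vertical; a² = 93, b² = 83.
c² = a² - b² = 93 - 83 = 10, so c = √10.
Foci lie on the vertical axis through the center: (h, k ± c).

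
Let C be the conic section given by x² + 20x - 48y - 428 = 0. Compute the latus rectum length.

Only x is squared. Complete the square in x: (x + 10)² = 48(y + 11).
Vertex (-10, -11); 4p = 48 so p = 12. Opens up.
Latus rectum length = |4p| = 48.

48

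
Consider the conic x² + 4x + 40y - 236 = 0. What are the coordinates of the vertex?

Only x is squared. Complete the square in x: (x + 2)² = -40(y - 6).
Vertex (-2, 6); 4p = -40 so p = -10. Opens down.

(-2, 6)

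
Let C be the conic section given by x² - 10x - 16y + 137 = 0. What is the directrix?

y = 3

Only x is squared. Complete the square in x: (x - 5)² = 16(y - 7).
Vertex (5, 7); 4p = 16 so p = 4. Opens up.
Directrix is the horizontal line y = k − p = 7 − (4) = 3.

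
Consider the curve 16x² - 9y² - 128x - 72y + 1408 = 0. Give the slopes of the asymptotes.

4/3 and -4/3

16(x² - 8x) -9(y² + 8y) = -1408
Complete the square in x and y: 16(x - 4)² -9(y + 4)² = -1408 + 256 - 144 = -1296
Divide through by -1296 to get (y + 4)²/144 - (x - 4)²/81 = 1.
Hyperbola, center (4, -4), transverse axis vertical; a² = 144, b² = 81.
For a vertical hyperbola the asymptotes have slope ±a/b.
Here that is ±12/9 = ±4/3.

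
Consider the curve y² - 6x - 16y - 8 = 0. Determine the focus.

(-21/2, 8)

Only y is squared. Complete the square in y: (y - 8)² = 6(x + 12).
Vertex (-12, 8); 4p = 6 so p = 3/2. Opens right.
Focus is p units from the vertex along the axis: (h + p, k).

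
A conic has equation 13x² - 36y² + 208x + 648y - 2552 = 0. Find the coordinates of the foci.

(-15, 9) and (-1, 9)

13(x² + 16x) -36(y² - 18y) = 2552
13(x + 8)² -36(y - 9)² = 2552 + 832 - 2916 = 468
Divide through by 468 to get (x + 8)²/36 - (y - 9)²/13 = 1.
Hyperbola, center (-8, 9), transverse axis horizontal; a² = 36, b² = 13.
c² = a² + b² = 36 + 13 = 49, so c = 7.
Foci lie on the horizontal axis through the center: (h ± c, k).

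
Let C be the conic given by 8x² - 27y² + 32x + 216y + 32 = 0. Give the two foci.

Group: 8(x² + 4x) -27(y² - 8y) = -32
8(x + 2)² -27(y - 4)² = -32 + 32 - 432 = -432
Divide by -432: (y - 4)²/16 - (x + 2)²/54 = 1
Hyperbola, center (-2, 4), transverse axis vertical; a² = 16, b² = 54.
c² = a² + b² = 16 + 54 = 70, so c = √70.
Foci lie on the vertical axis through the center: (h, k ± c).

(-2, 4 - √70) and (-2, 4 + √70)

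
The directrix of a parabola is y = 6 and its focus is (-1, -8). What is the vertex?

(-1, -1)

The vertex is the midpoint between the focus and the directrix along the axis of symmetry.
Axis is vertical (directrix is horizontal). Vertex y-coordinate = (-8 + 6)/2 = -1; x-coordinate = -1.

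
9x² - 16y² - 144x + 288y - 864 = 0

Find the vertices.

Rearranging, 9(x² - 16x) -16(y² - 18y) = 864.
9(x - 8)² -16(y - 9)² = 864 + 576 - 1296 = 144
Divide through by 144 to get (x - 8)²/16 - (y - 9)²/9 = 1.
Hyperbola, center (8, 9), transverse axis horizontal; a² = 16, b² = 9.
a = 4. Vertices at (h ± a, k).

(4, 9) and (12, 9)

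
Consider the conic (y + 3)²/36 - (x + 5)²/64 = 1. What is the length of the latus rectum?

64/3

Center (-5, -3). The positive term is the y-term, so the transverse axis is vertical; a² = 36, b² = 64.
Latus rectum length = 2b²/a = 2·64/6 = 64/3.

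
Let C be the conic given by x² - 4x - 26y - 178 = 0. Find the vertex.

Only x is squared. Complete the square in x: (x - 2)² = 26(y + 7).
Vertex (2, -7); 4p = 26 so p = 13/2. Opens up.

(2, -7)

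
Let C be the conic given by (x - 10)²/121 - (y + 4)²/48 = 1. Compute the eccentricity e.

Center (10, -4). The positive term is the x-term, so the transverse axis is horizontal; a² = 121, b² = 48.
c² = a² + b² = 169, so c = 13.
e = c/a = 13/11.

e = 13/11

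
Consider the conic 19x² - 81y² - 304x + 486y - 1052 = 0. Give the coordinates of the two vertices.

(-1, 3) and (17, 3)

Rearranging, 19(x² - 16x) -81(y² - 6y) = 1052.
Complete the square in x and y: 19(x - 8)² -81(y - 3)² = 1052 + 1216 - 729 = 1539
Divide by 1539: (x - 8)²/81 - (y - 3)²/19 = 1
Hyperbola, center (8, 3), transverse axis horizontal; a² = 81, b² = 19.
a = 9. Vertices at (h ± a, k).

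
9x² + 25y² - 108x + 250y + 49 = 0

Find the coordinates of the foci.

(-2, -5) and (14, -5)

Group: 9(x² - 12x) + 25(y² + 10y) = -49
Complete the square in x and y: 9(x - 6)² + 25(y + 5)² = -49 + 324 + 625 = 900
Divide by 900: (x - 6)²/100 + (y + 5)²/36 = 1
Ellipse, center (6, -5), major axis horizontal; a² = 100, b² = 36.
c² = a² - b² = 100 - 36 = 64, so c = 8.
Foci lie on the horizontal axis through the center: (h ± c, k).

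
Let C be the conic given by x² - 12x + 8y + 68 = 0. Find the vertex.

Only x is squared. Complete the square in x: (x - 6)² = -8(y + 4).
Vertex (6, -4); 4p = -8 so p = -2. Opens down.

(6, -4)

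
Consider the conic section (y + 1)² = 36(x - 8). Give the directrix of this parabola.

Vertex (8, -1); 4p = 36 so p = 9. Opens right.
Directrix is the vertical line x = h − p = 8 − (9) = -1.

x = -1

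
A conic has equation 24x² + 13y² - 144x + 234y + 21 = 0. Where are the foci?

(3, -9 - 2√11) and (3, -9 + 2√11)

Group: 24(x² - 6x) + 13(y² + 18y) = -21
Completing the square gives 24(x - 3)² + 13(y + 9)² = -21 + 216 + 1053 = 1248.
Dividing both sides by 1248: (x - 3)²/52 + (y + 9)²/96 = 1
Ellipse, center (3, -9), major axis vertical; a² = 96, b² = 52.
c² = a² - b² = 96 - 52 = 44, so c = 2√11.
Foci lie on the vertical axis through the center: (h, k ± c).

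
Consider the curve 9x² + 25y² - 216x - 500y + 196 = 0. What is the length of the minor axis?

24

Group: 9(x² - 24x) + 25(y² - 20y) = -196
9(x - 12)² + 25(y - 10)² = -196 + 1296 + 2500 = 3600
Divide by 3600: (x - 12)²/400 + (y - 10)²/144 = 1
Ellipse, center (12, 10), major axis horizontal; a² = 400, b² = 144.
b² = 144 so b = 12; the minor axis has length 2b = 24.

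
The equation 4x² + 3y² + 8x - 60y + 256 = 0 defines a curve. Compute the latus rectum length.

6

Rearranging, 4(x² + 2x) + 3(y² - 20y) = -256.
Complete the square: 4(x + 1)² + 3(y - 10)² = -256 + 4 + 300 = 48
Divide by 48: (x + 1)²/12 + (y - 10)²/16 = 1
Ellipse, center (-1, 10), major axis vertical; a² = 16, b² = 12.
Latus rectum length = 2b²/a = 2·12/4 = 6.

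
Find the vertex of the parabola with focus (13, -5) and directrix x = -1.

The vertex is the midpoint between the focus and the directrix along the axis of symmetry.
Axis is horizontal (directrix is vertical). Vertex x-coordinate = (13 + (-1))/2 = 6; y-coordinate = -5.

(6, -5)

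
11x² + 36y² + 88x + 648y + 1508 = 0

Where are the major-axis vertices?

Group the x- and y-terms: 11(x² + 8x) + 36(y² + 18y) = -1508
Complete the square in x and y: 11(x + 4)² + 36(y + 9)² = -1508 + 176 + 2916 = 1584
Dividing both sides by 1584: (x + 4)²/144 + (y + 9)²/44 = 1
Ellipse, center (-4, -9), major axis horizontal; a² = 144, b² = 44.
a = 12. Vertices at (h ± a, k).

(-16, -9) and (8, -9)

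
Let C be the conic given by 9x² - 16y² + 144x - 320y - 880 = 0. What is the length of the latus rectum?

32/3

9(x² + 16x) -16(y² + 20y) = 880
9(x + 8)² -16(y + 10)² = 880 + 576 - 1600 = -144
Dividing both sides by -144: (y + 10)²/9 - (x + 8)²/16 = 1
Hyperbola, center (-8, -10), transverse axis vertical; a² = 9, b² = 16.
Latus rectum length = 2b²/a = 2·16/3 = 32/3.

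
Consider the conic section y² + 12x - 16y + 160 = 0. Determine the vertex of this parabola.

(-8, 8)

Only y is squared. Complete the square in y: (y - 8)² = -12(x + 8).
Vertex (-8, 8); 4p = -12 so p = -3. Opens left.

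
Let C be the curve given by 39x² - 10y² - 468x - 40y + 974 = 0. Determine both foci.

Group the x- and y-terms: 39(x² - 12x) -10(y² + 4y) = -974
Complete the square: 39(x - 6)² -10(y + 2)² = -974 + 1404 - 40 = 390
Divide through by 390 to get (x - 6)²/10 - (y + 2)²/39 = 1.
Hyperbola, center (6, -2), transverse axis horizontal; a² = 10, b² = 39.
c² = a² + b² = 10 + 39 = 49, so c = 7.
Foci lie on the horizontal axis through the center: (h ± c, k).

(-1, -2) and (13, -2)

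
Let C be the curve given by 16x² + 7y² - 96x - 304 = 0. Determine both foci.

(3, -6) and (3, 6)

16(x² - 6x) + 7y² = 304
Complete the square: 16(x - 3)² + 7y² = 304 + 144 + 0 = 448
Divide through by 448 to get (x - 3)²/28 + y²/64 = 1.
Ellipse, center (3, 0), major axis vertical; a² = 64, b² = 28.
c² = a² - b² = 64 - 28 = 36, so c = 6.
Foci lie on the vertical axis through the center: (h, k ± c).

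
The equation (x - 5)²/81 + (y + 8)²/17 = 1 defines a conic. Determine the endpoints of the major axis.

(-4, -8) and (14, -8)

Center (5, -8). The larger denominator 81 sits under the x-term, so the major axis is horizontal; a² = 81, b² = 17.
a = 9. Vertices at (h ± a, k).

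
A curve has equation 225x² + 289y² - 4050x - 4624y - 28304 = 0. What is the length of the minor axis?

Collect terms: 225(x² - 18x) + 289(y² - 16y) = 28304
225(x - 9)² + 289(y - 8)² = 28304 + 18225 + 18496 = 65025
Divide through by 65025 to get (x - 9)²/289 + (y - 8)²/225 = 1.
Ellipse, center (9, 8), major axis horizontal; a² = 289, b² = 225.
b² = 225 so b = 15; the minor axis has length 2b = 30.

30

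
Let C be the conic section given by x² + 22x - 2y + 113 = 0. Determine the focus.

(-11, -7/2)

Only x is squared. Complete the square in x: (x + 11)² = 2(y + 4).
Vertex (-11, -4); 4p = 2 so p = 1/2. Opens up.
Focus is p units from the vertex along the axis: (h, k + p).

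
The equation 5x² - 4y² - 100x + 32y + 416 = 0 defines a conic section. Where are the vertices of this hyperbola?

Rearranging, 5(x² - 20x) -4(y² - 8y) = -416.
Completing the square gives 5(x - 10)² -4(y - 4)² = -416 + 500 - 64 = 20.
Divide by 20: (x - 10)²/4 - (y - 4)²/5 = 1
Hyperbola, center (10, 4), transverse axis horizontal; a² = 4, b² = 5.
a = 2. Vertices at (h ± a, k).

(8, 4) and (12, 4)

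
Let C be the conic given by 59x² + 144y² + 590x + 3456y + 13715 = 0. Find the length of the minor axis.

2√59

Group: 59(x² + 10x) + 144(y² + 24y) = -13715
59(x + 5)² + 144(y + 12)² = -13715 + 1475 + 20736 = 8496
Dividing both sides by 8496: (x + 5)²/144 + (y + 12)²/59 = 1
Ellipse, center (-5, -12), major axis horizontal; a² = 144, b² = 59.
b² = 59 so b = √59; the minor axis has length 2b = 2√59.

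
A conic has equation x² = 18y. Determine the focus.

(0, 9/2)

Vertex (0, 0); 4p = 18 so p = 9/2. Opens up.
Focus is p units from the vertex along the axis: (h, k + p).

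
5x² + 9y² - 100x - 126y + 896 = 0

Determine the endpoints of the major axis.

(7, 7) and (13, 7)

Collect terms: 5(x² - 20x) + 9(y² - 14y) = -896
Complete the square: 5(x - 10)² + 9(y - 7)² = -896 + 500 + 441 = 45
Divide through by 45 to get (x - 10)²/9 + (y - 7)²/5 = 1.
Ellipse, center (10, 7), major axis horizontal; a² = 9, b² = 5.
a = 3. Vertices at (h ± a, k).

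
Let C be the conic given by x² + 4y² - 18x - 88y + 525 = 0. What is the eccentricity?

e = √3/2

(x² - 18x) + 4(y² - 22y) = -525
Complete the square in x and y: (x - 9)² + 4(y - 11)² = -525 + 81 + 484 = 40
Divide through by 40 to get (x - 9)²/40 + (y - 11)²/10 = 1.
Ellipse, center (9, 11), major axis horizontal; a² = 40, b² = 10.
c² = a² - b² = 30, so c = √30.
e = c/a = √30/2√10 = √3/2.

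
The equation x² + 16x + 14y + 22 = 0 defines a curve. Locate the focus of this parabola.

Only x is squared. Complete the square in x: (x + 8)² = -14(y - 3).
Vertex (-8, 3); 4p = -14 so p = -7/2. Opens down.
Focus is p units from the vertex along the axis: (h, k + p).

(-8, -1/2)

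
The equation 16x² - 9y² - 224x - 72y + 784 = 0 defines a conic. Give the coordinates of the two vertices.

Rearranging, 16(x² - 14x) -9(y² + 8y) = -784.
16(x - 7)² -9(y + 4)² = -784 + 784 - 144 = -144
Divide through by -144 to get (y + 4)²/16 - (x - 7)²/9 = 1.
Hyperbola, center (7, -4), transverse axis vertical; a² = 16, b² = 9.
a = 4. Vertices at (h, k ± a).

(7, -8) and (7, 0)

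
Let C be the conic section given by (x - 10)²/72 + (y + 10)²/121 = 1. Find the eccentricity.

Center (10, -10). The larger denominator 121 sits under the y-term, so the major axis is vertical; a² = 121, b² = 72.
c² = a² - b² = 49, so c = 7.
e = c/a = 7/11.

e = 7/11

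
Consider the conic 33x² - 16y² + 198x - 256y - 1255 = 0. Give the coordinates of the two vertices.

Rearranging, 33(x² + 6x) -16(y² + 16y) = 1255.
33(x + 3)² -16(y + 8)² = 1255 + 297 - 1024 = 528
Divide by 528: (x + 3)²/16 - (y + 8)²/33 = 1
Hyperbola, center (-3, -8), transverse axis horizontal; a² = 16, b² = 33.
a = 4. Vertices at (h ± a, k).

(-7, -8) and (1, -8)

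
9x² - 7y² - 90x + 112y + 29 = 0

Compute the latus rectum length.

Collect terms: 9(x² - 10x) -7(y² - 16y) = -29
9(x - 5)² -7(y - 8)² = -29 + 225 - 448 = -252
Divide by -252: (y - 8)²/36 - (x - 5)²/28 = 1
Hyperbola, center (5, 8), transverse axis vertical; a² = 36, b² = 28.
Latus rectum length = 2b²/a = 2·28/6 = 28/3.

28/3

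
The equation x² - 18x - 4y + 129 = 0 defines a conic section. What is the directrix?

Only x is squared. Complete the square in x: (x - 9)² = 4(y - 12).
Vertex (9, 12); 4p = 4 so p = 1. Opens up.
Directrix is the horizontal line y = k − p = 12 − (1) = 11.

y = 11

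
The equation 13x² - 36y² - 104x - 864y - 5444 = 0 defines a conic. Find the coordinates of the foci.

13(x² - 8x) -36(y² + 24y) = 5444
Complete the square: 13(x - 4)² -36(y + 12)² = 5444 + 208 - 5184 = 468
Dividing both sides by 468: (x - 4)²/36 - (y + 12)²/13 = 1
Hyperbola, center (4, -12), transverse axis horizontal; a² = 36, b² = 13.
c² = a² + b² = 36 + 13 = 49, so c = 7.
Foci lie on the horizontal axis through the center: (h ± c, k).

(-3, -12) and (11, -12)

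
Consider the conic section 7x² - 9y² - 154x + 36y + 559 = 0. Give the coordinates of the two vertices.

(5, 2) and (17, 2)

7(x² - 22x) -9(y² - 4y) = -559
Complete the square: 7(x - 11)² -9(y - 2)² = -559 + 847 - 36 = 252
Divide through by 252 to get (x - 11)²/36 - (y - 2)²/28 = 1.
Hyperbola, center (11, 2), transverse axis horizontal; a² = 36, b² = 28.
a = 6. Vertices at (h ± a, k).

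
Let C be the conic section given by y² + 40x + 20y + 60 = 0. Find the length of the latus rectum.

40

Only y is squared. Complete the square in y: (y + 10)² = -40(x - 1).
Vertex (1, -10); 4p = -40 so p = -10. Opens left.
Latus rectum length = |4p| = 40.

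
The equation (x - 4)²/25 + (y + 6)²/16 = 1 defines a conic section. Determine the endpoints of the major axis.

(-1, -6) and (9, -6)

Center (4, -6). The larger denominator 25 sits under the x-term, so the major axis is horizontal; a² = 25, b² = 16.
a = 5. Vertices at (h ± a, k).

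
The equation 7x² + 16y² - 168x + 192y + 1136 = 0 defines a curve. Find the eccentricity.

e = 3/4

Group the x- and y-terms: 7(x² - 24x) + 16(y² + 12y) = -1136
Completing the square gives 7(x - 12)² + 16(y + 6)² = -1136 + 1008 + 576 = 448.
Divide through by 448 to get (x - 12)²/64 + (y + 6)²/28 = 1.
Ellipse, center (12, -6), major axis horizontal; a² = 64, b² = 28.
c² = a² - b² = 36, so c = 6.
e = c/a = 6/8 = 3/4.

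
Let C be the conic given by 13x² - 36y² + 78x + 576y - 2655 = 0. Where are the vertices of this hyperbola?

(-9, 8) and (3, 8)

13(x² + 6x) -36(y² - 16y) = 2655
Complete the square: 13(x + 3)² -36(y - 8)² = 2655 + 117 - 2304 = 468
Dividing both sides by 468: (x + 3)²/36 - (y - 8)²/13 = 1
Hyperbola, center (-3, 8), transverse axis horizontal; a² = 36, b² = 13.
a = 6. Vertices at (h ± a, k).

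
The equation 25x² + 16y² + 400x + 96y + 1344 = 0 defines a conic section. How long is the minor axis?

8

Group: 25(x² + 16x) + 16(y² + 6y) = -1344
Complete the square: 25(x + 8)² + 16(y + 3)² = -1344 + 1600 + 144 = 400
Divide by 400: (x + 8)²/16 + (y + 3)²/25 = 1
Ellipse, center (-8, -3), major axis vertical; a² = 25, b² = 16.
b² = 16 so b = 4; the minor axis has length 2b = 8.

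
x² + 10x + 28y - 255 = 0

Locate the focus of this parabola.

(-5, 3)

Only x is squared. Complete the square in x: (x + 5)² = -28(y - 10).
Vertex (-5, 10); 4p = -28 so p = -7. Opens down.
Focus is p units from the vertex along the axis: (h, k + p).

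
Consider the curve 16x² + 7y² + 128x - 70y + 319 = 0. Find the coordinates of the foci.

Collect terms: 16(x² + 8x) + 7(y² - 10y) = -319
Completing the square gives 16(x + 4)² + 7(y - 5)² = -319 + 256 + 175 = 112.
Dividing both sides by 112: (x + 4)²/7 + (y - 5)²/16 = 1
Ellipse, center (-4, 5), major axis vertical; a² = 16, b² = 7.
c² = a² - b² = 16 - 7 = 9, so c = 3.
Foci lie on the vertical axis through the center: (h, k ± c).

(-4, 2) and (-4, 8)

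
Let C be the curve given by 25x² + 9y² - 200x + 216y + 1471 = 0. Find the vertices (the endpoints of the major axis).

(4, -17) and (4, -7)

Rearranging, 25(x² - 8x) + 9(y² + 24y) = -1471.
25(x - 4)² + 9(y + 12)² = -1471 + 400 + 1296 = 225
Dividing both sides by 225: (x - 4)²/9 + (y + 12)²/25 = 1
Ellipse, center (4, -12), major axis vertical; a² = 25, b² = 9.
a = 5. Vertices at (h, k ± a).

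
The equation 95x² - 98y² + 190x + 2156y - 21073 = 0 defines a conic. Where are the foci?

Group: 95(x² + 2x) -98(y² - 22y) = 21073
Complete the square: 95(x + 1)² -98(y - 11)² = 21073 + 95 - 11858 = 9310
Divide through by 9310 to get (x + 1)²/98 - (y - 11)²/95 = 1.
Hyperbola, center (-1, 11), transverse axis horizontal; a² = 98, b² = 95.
c² = a² + b² = 98 + 95 = 193, so c = √193.
Foci lie on the horizontal axis through the center: (h ± c, k).

(-1 - √193, 11) and (-1 + √193, 11)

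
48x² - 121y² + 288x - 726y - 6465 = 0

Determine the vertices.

Group the x- and y-terms: 48(x² + 6x) -121(y² + 6y) = 6465
Complete the square in x and y: 48(x + 3)² -121(y + 3)² = 6465 + 432 - 1089 = 5808
Dividing both sides by 5808: (x + 3)²/121 - (y + 3)²/48 = 1
Hyperbola, center (-3, -3), transverse axis horizontal; a² = 121, b² = 48.
a = 11. Vertices at (h ± a, k).

(-14, -3) and (8, -3)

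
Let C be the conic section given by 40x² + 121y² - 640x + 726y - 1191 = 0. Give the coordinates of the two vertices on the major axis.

Collect terms: 40(x² - 16x) + 121(y² + 6y) = 1191
Completing the square gives 40(x - 8)² + 121(y + 3)² = 1191 + 2560 + 1089 = 4840.
Dividing both sides by 4840: (x - 8)²/121 + (y + 3)²/40 = 1
Ellipse, center (8, -3), major axis horizontal; a² = 121, b² = 40.
a = 11. Vertices at (h ± a, k).

(-3, -3) and (19, -3)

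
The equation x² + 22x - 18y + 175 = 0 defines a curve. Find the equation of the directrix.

Only x is squared. Complete the square in x: (x + 11)² = 18(y - 3).
Vertex (-11, 3); 4p = 18 so p = 9/2. Opens up.
Directrix is the horizontal line y = k − p = 3 − (9/2) = -3/2.

y = -3/2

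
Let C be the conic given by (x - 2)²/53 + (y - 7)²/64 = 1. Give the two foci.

Center (2, 7). The larger denominator 64 sits under the y-term, so the major axis is vertical; a² = 64, b² = 53.
c² = a² - b² = 64 - 53 = 11, so c = √11.
Foci lie on the vertical axis through the center: (h, k ± c).

(2, 7 - √11) and (2, 7 + √11)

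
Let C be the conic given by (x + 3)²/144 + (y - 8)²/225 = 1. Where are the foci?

Center (-3, 8). The larger denominator 225 sits under the y-term, so the major axis is vertical; a² = 225, b² = 144.
c² = a² - b² = 225 - 144 = 81, so c = 9.
Foci lie on the vertical axis through the center: (h, k ± c).

(-3, -1) and (-3, 17)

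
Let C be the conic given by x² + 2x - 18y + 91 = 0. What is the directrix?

Only x is squared. Complete the square in x: (x + 1)² = 18(y - 5).
Vertex (-1, 5); 4p = 18 so p = 9/2. Opens up.
Directrix is the horizontal line y = k − p = 5 − (9/2) = 1/2.

y = 1/2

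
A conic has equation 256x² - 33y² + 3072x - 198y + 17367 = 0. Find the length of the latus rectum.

Collect terms: 256(x² + 12x) -33(y² + 6y) = -17367
Completing the square gives 256(x + 6)² -33(y + 3)² = -17367 + 9216 - 297 = -8448.
Dividing both sides by -8448: (y + 3)²/256 - (x + 6)²/33 = 1
Hyperbola, center (-6, -3), transverse axis vertical; a² = 256, b² = 33.
Latus rectum length = 2b²/a = 2·33/16 = 33/8.

33/8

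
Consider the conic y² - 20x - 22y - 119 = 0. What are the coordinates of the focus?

Only y is squared. Complete the square in y: (y - 11)² = 20(x + 12).
Vertex (-12, 11); 4p = 20 so p = 5. Opens right.
Focus is p units from the vertex along the axis: (h + p, k).

(-7, 11)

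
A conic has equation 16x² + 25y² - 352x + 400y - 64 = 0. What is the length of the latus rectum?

96/5

Rearranging, 16(x² - 22x) + 25(y² + 16y) = 64.
Completing the square gives 16(x - 11)² + 25(y + 8)² = 64 + 1936 + 1600 = 3600.
Divide through by 3600 to get (x - 11)²/225 + (y + 8)²/144 = 1.
Ellipse, center (11, -8), major axis horizontal; a² = 225, b² = 144.
Latus rectum length = 2b²/a = 2·144/15 = 96/5.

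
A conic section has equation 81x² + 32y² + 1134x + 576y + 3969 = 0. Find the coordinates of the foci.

Collect terms: 81(x² + 14x) + 32(y² + 18y) = -3969
Complete the square: 81(x + 7)² + 32(y + 9)² = -3969 + 3969 + 2592 = 2592
Dividing both sides by 2592: (x + 7)²/32 + (y + 9)²/81 = 1
Ellipse, center (-7, -9), major axis vertical; a² = 81, b² = 32.
c² = a² - b² = 81 - 32 = 49, so c = 7.
Foci lie on the vertical axis through the center: (h, k ± c).

(-7, -16) and (-7, -2)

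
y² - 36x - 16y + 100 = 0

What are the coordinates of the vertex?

Only y is squared. Complete the square in y: (y - 8)² = 36(x - 1).
Vertex (1, 8); 4p = 36 so p = 9. Opens right.

(1, 8)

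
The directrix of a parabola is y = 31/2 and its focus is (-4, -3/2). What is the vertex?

(-4, 7)

The vertex is the midpoint between the focus and the directrix along the axis of symmetry.
Axis is vertical (directrix is horizontal). Vertex y-coordinate = (-3/2 + 31/2)/2 = 7; x-coordinate = -4.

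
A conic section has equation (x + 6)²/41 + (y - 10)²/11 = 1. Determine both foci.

(-6 - √30, 10) and (-6 + √30, 10)

Center (-6, 10). The larger denominator 41 sits under the x-term, so the major axis is horizontal; a² = 41, b² = 11.
c² = a² - b² = 41 - 11 = 30, so c = √30.
Foci lie on the horizontal axis through the center: (h ± c, k).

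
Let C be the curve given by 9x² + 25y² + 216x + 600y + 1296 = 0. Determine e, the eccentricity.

9(x² + 24x) + 25(y² + 24y) = -1296
Complete the square in x and y: 9(x + 12)² + 25(y + 12)² = -1296 + 1296 + 3600 = 3600
Divide by 3600: (x + 12)²/400 + (y + 12)²/144 = 1
Ellipse, center (-12, -12), major axis horizontal; a² = 400, b² = 144.
c² = a² - b² = 256, so c = 16.
e = c/a = 16/20 = 4/5.

e = 4/5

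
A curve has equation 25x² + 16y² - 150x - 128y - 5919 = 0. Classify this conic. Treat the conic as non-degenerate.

No xy term. Coefficients of x² and y² are A = 25, C = 16.
A and C have the same sign but A ≠ C ⇒ ellipse.

ellipse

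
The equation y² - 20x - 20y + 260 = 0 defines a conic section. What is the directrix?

Only y is squared. Complete the square in y: (y - 10)² = 20(x - 8).
Vertex (8, 10); 4p = 20 so p = 5. Opens right.
Directrix is the vertical line x = h − p = 8 − (5) = 3.

x = 3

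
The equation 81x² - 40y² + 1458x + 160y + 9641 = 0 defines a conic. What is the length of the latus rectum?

80/9

Rearranging, 81(x² + 18x) -40(y² - 4y) = -9641.
Complete the square in x and y: 81(x + 9)² -40(y - 2)² = -9641 + 6561 - 160 = -3240
Divide by -3240: (y - 2)²/81 - (x + 9)²/40 = 1
Hyperbola, center (-9, 2), transverse axis vertical; a² = 81, b² = 40.
Latus rectum length = 2b²/a = 2·40/9 = 80/9.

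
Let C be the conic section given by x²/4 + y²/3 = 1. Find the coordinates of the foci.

Center (0, 0). The larger denominator 4 sits under the x-term, so the major axis is horizontal; a² = 4, b² = 3.
c² = a² - b² = 4 - 3 = 1, so c = 1.
Foci lie on the horizontal axis through the center: (h ± c, k).

(-1, 0) and (1, 0)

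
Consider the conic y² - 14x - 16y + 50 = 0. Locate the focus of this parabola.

Only y is squared. Complete the square in y: (y - 8)² = 14(x + 1).
Vertex (-1, 8); 4p = 14 so p = 7/2. Opens right.
Focus is p units from the vertex along the axis: (h + p, k).

(5/2, 8)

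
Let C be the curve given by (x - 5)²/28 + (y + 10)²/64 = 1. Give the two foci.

(5, -16) and (5, -4)

Center (5, -10). The larger denominator 64 sits under the y-term, so the major axis is vertical; a² = 64, b² = 28.
c² = a² - b² = 64 - 28 = 36, so c = 6.
Foci lie on the vertical axis through the center: (h, k ± c).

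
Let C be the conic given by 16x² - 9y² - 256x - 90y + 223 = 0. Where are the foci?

Collect terms: 16(x² - 16x) -9(y² + 10y) = -223
Complete the square in x and y: 16(x - 8)² -9(y + 5)² = -223 + 1024 - 225 = 576
Dividing both sides by 576: (x - 8)²/36 - (y + 5)²/64 = 1
Hyperbola, center (8, -5), transverse axis horizontal; a² = 36, b² = 64.
c² = a² + b² = 36 + 64 = 100, so c = 10.
Foci lie on the horizontal axis through the center: (h ± c, k).

(-2, -5) and (18, -5)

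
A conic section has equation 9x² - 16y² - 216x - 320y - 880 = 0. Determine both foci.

(2, -10) and (22, -10)

Collect terms: 9(x² - 24x) -16(y² + 20y) = 880
Complete the square: 9(x - 12)² -16(y + 10)² = 880 + 1296 - 1600 = 576
Dividing both sides by 576: (x - 12)²/64 - (y + 10)²/36 = 1
Hyperbola, center (12, -10), transverse axis horizontal; a² = 64, b² = 36.
c² = a² + b² = 64 + 36 = 100, so c = 10.
Foci lie on the horizontal axis through the center: (h ± c, k).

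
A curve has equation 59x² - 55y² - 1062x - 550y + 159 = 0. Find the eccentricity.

Group the x- and y-terms: 59(x² - 18x) -55(y² + 10y) = -159
Completing the square gives 59(x - 9)² -55(y + 5)² = -159 + 4779 - 1375 = 3245.
Dividing both sides by 3245: (x - 9)²/55 - (y + 5)²/59 = 1
Hyperbola, center (9, -5), transverse axis horizontal; a² = 55, b² = 59.
c² = a² + b² = 114, so c = √114.
e = c/a = √114/√55 = √6270/55.

e = √6270/55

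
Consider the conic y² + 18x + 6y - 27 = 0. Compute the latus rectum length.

18

Only y is squared. Complete the square in y: (y + 3)² = -18(x - 2).
Vertex (2, -3); 4p = -18 so p = -9/2. Opens left.
Latus rectum length = |4p| = 18.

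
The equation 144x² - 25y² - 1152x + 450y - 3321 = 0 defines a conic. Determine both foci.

(-9, 9) and (17, 9)

Rearranging, 144(x² - 8x) -25(y² - 18y) = 3321.
Completing the square gives 144(x - 4)² -25(y - 9)² = 3321 + 2304 - 2025 = 3600.
Dividing both sides by 3600: (x - 4)²/25 - (y - 9)²/144 = 1
Hyperbola, center (4, 9), transverse axis horizontal; a² = 25, b² = 144.
c² = a² + b² = 25 + 144 = 169, so c = 13.
Foci lie on the horizontal axis through the center: (h ± c, k).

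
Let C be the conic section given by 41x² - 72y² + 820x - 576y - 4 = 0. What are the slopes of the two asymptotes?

Group: 41(x² + 20x) -72(y² + 8y) = 4
Complete the square: 41(x + 10)² -72(y + 4)² = 4 + 4100 - 1152 = 2952
Divide by 2952: (x + 10)²/72 - (y + 4)²/41 = 1
Hyperbola, center (-10, -4), transverse axis horizontal; a² = 72, b² = 41.
For a horizontal hyperbola the asymptotes have slope ±b/a.
Here that is ±√41/6√2 = ±√82/12.

√82/12 and -√82/12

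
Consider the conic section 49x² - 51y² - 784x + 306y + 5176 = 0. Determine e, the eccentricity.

Group the x- and y-terms: 49(x² - 16x) -51(y² - 6y) = -5176
Complete the square in x and y: 49(x - 8)² -51(y - 3)² = -5176 + 3136 - 459 = -2499
Dividing both sides by -2499: (y - 3)²/49 - (x - 8)²/51 = 1
Hyperbola, center (8, 3), transverse axis vertical; a² = 49, b² = 51.
c² = a² + b² = 100, so c = 10.
e = c/a = 10/7.

e = 10/7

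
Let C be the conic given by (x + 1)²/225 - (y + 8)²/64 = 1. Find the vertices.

(-16, -8) and (14, -8)

Center (-1, -8). The positive term is the x-term, so the transverse axis is horizontal; a² = 225, b² = 64.
a = 15. Vertices at (h ± a, k).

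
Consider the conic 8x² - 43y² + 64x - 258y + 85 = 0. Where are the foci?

Group the x- and y-terms: 8(x² + 8x) -43(y² + 6y) = -85
Completing the square gives 8(x + 4)² -43(y + 3)² = -85 + 128 - 387 = -344.
Divide through by -344 to get (y + 3)²/8 - (x + 4)²/43 = 1.
Hyperbola, center (-4, -3), transverse axis vertical; a² = 8, b² = 43.
c² = a² + b² = 8 + 43 = 51, so c = √51.
Foci lie on the vertical axis through the center: (h, k ± c).

(-4, -3 - √51) and (-4, -3 + √51)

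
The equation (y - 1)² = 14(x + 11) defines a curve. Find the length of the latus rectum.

14

Vertex (-11, 1); 4p = 14 so p = 7/2. Opens right.
Latus rectum length = |4p| = 14.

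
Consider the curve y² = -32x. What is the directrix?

x = 8

Vertex (0, 0); 4p = -32 so p = -8. Opens left.
Directrix is the vertical line x = h − p = 0 − (-8) = 8.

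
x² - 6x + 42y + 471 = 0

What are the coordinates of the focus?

(3, -43/2)

Only x is squared. Complete the square in x: (x - 3)² = -42(y + 11).
Vertex (3, -11); 4p = -42 so p = -21/2. Opens down.
Focus is p units from the vertex along the axis: (h, k + p).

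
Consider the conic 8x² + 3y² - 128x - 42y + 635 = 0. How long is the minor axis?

2√3

Group: 8(x² - 16x) + 3(y² - 14y) = -635
Complete the square: 8(x - 8)² + 3(y - 7)² = -635 + 512 + 147 = 24
Divide through by 24 to get (x - 8)²/3 + (y - 7)²/8 = 1.
Ellipse, center (8, 7), major axis vertical; a² = 8, b² = 3.
b² = 3 so b = √3; the minor axis has length 2b = 2√3.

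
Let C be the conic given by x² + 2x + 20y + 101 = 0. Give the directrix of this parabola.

Only x is squared. Complete the square in x: (x + 1)² = -20(y + 5).
Vertex (-1, -5); 4p = -20 so p = -5. Opens down.
Directrix is the horizontal line y = k − p = -5 − (-5) = 0.

y = 0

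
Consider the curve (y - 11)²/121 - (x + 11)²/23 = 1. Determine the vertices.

Center (-11, 11). The positive term is the y-term, so the transverse axis is vertical; a² = 121, b² = 23.
a = 11. Vertices at (h, k ± a).

(-11, 0) and (-11, 22)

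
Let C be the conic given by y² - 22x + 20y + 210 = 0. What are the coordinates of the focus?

Only y is squared. Complete the square in y: (y + 10)² = 22(x - 5).
Vertex (5, -10); 4p = 22 so p = 11/2. Opens right.
Focus is p units from the vertex along the axis: (h + p, k).

(21/2, -10)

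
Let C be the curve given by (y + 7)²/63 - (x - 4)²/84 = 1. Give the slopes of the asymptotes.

√3/2 and -√3/2

Center (4, -7). The positive term is the y-term, so the transverse axis is vertical; a² = 63, b² = 84.
For a vertical hyperbola the asymptotes have slope ±a/b.
Here that is ±3√7/2√21 = ±√3/2.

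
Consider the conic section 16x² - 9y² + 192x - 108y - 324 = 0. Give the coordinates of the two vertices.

(-12, -6) and (0, -6)

Collect terms: 16(x² + 12x) -9(y² + 12y) = 324
Complete the square: 16(x + 6)² -9(y + 6)² = 324 + 576 - 324 = 576
Divide through by 576 to get (x + 6)²/36 - (y + 6)²/64 = 1.
Hyperbola, center (-6, -6), transverse axis horizontal; a² = 36, b² = 64.
a = 6. Vertices at (h ± a, k).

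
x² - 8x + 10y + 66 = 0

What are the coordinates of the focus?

Only x is squared. Complete the square in x: (x - 4)² = -10(y + 5).
Vertex (4, -5); 4p = -10 so p = -5/2. Opens down.
Focus is p units from the vertex along the axis: (h, k + p).

(4, -15/2)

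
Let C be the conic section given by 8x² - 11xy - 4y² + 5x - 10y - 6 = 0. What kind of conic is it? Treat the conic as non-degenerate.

A = 8, B = -11, C = -4.
Discriminant B² − 4AC = (-11)² − 4·8·(-4) = 249.
B² − 4AC > 0 ⇒ hyperbola.

hyperbola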